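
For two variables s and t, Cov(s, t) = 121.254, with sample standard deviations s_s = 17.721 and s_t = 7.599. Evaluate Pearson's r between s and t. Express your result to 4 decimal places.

0.9004

r = Cov(s,t) / (s_s · s_t) = 121.254 / (17.721 × 7.599)
  = 121.254 / 134.6619 ≈ 0.9004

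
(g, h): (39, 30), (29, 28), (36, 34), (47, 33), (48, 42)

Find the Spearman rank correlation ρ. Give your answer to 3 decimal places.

Rank g: 3, 1, 2, 4, 5
Rank h: 2, 1, 4, 3, 5
d = rank(g) − rank(h): 1, 0, -2, 1, 0; Σd² = 6
ρ = 1 − 6Σd² / [n(n²−1)] = 1 − 6×6 / (5×24) = 1 − 36/120 ≈ 0.700

0.700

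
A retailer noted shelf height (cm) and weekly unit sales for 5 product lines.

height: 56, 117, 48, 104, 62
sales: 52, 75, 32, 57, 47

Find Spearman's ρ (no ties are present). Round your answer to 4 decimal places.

Rank height: 2, 5, 1, 4, 3
Rank sales: 3, 5, 1, 4, 2
d = rank(height) − rank(sales): -1, 0, 0, 0, 1; Σd² = 2
ρ = 1 − 6Σd² / [n(n²−1)] = 1 − 6×2 / (5×24) = 1 − 12/120 ≈ 0.9000

0.9000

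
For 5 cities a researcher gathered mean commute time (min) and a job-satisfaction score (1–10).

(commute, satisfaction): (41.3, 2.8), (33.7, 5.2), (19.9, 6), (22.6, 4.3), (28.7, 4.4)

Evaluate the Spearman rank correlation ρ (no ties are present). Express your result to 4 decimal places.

-0.6000

Rank commute: 5, 4, 1, 2, 3
Rank satisfaction: 1, 4, 5, 2, 3
d = rank(commute) − rank(satisfaction): 4, 0, -4, 0, 0; Σd² = 32
ρ = 1 − 6Σd² / [n(n²−1)] = 1 − 6×32 / (5×24) = 1 − 192/120 ≈ -0.6000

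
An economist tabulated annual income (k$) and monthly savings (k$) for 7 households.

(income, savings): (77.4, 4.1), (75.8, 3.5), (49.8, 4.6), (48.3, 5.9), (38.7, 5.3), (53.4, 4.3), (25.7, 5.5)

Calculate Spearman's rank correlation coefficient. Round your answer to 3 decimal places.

-0.857

Rank income: 7, 6, 4, 3, 2, 5, 1
Rank savings: 2, 1, 4, 7, 5, 3, 6
d = rank(income) − rank(savings): 5, 5, 0, -4, -3, 2, -5; Σd² = 104
ρ = 1 − 6Σd² / [n(n²−1)] = 1 − 6×104 / (7×48) = 1 − 624/336 ≈ -0.857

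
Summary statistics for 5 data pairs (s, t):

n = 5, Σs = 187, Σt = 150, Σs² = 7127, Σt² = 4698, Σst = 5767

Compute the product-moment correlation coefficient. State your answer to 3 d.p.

r = (nΣst − ΣsΣt) / √[(nΣs² − (Σs)²)(nΣt² − (Σt)²)]
Numerator: 5×5767 − 187×150 = 785
Denominator: √[(35635 − 34969)(23490 − 22500)] = √[666 × 990] = 811.9975
r = 785 / 811.9975 ≈ 0.967

0.967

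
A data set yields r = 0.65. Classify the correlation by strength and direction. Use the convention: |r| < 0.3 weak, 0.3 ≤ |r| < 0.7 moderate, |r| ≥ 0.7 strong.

r = 0.65 > 0 so the relationship is positive.
|r| = 0.65, which falls in the moderate range.

moderate positive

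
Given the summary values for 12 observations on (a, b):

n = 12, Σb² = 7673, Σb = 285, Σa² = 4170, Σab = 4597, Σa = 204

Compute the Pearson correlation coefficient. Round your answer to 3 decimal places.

r = (nΣab − ΣaΣb) / √[(nΣa² − (Σa)²)(nΣb² − (Σb)²)]
Numerator: 12×4597 − 204×285 = -2976
Denominator: √[(50040 − 41616)(92076 − 81225)] = √[8424 × 10851] = 9560.7962
r = -2976 / 9560.7962 ≈ -0.311

-0.311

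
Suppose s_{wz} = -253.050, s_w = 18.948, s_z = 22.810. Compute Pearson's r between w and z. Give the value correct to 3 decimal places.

r = Cov(w,z) / (s_w · s_z) = -253.050 / (18.948 × 22.810)
  = -253.050 / 432.2039 ≈ -0.585

-0.585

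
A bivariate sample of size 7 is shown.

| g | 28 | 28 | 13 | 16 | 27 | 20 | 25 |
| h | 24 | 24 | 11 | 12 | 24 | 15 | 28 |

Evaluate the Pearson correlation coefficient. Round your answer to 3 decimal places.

n = 7, Σg = 157, Σh = 138, Σg² = 3747, Σh² = 3002, Σgh = 3327
nΣgh − ΣgΣh = 23289 − 21666 = 1623
nΣg² − (Σg)² = 26229 − 24649 = 1580; nΣh² − (Σh)² = 21014 − 19044 = 1970
r = 1623 / √(1580 × 1970) = 1623 / 1764.2562 ≈ 0.920

0.920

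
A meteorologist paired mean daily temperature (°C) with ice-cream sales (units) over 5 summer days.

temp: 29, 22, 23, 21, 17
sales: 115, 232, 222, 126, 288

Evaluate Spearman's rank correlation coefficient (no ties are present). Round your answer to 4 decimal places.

Rank temp: 5, 3, 4, 2, 1
Rank sales: 1, 4, 3, 2, 5
d = rank(temp) − rank(sales): 4, -1, 1, 0, -4; Σd² = 34
ρ = 1 − 6Σd² / [n(n²−1)] = 1 − 6×34 / (5×24) = 1 − 204/120 ≈ -0.7000

-0.7000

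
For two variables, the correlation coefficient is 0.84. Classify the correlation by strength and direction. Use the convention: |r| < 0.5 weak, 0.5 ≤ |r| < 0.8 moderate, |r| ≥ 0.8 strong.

r = 0.84 > 0 so the relationship is positive.
|r| = 0.84, which falls in the strong range.

strong positive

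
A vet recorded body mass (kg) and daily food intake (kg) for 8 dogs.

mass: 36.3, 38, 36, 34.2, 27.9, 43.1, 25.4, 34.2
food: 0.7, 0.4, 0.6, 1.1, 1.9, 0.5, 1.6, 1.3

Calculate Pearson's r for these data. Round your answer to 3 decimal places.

n = 8, Σx = 275.1, Σy = 8.1, Σx² = 9678.15, Σy² = 10.33, Σxy = 259.49
nΣxy − ΣxΣy = 2075.92 − 2228.31 = -152.39
nΣx² − (Σx)² = 77425.2 − 75680.01 = 1745.19; nΣy² − (Σy)² = 82.64 − 65.61 = 17.03
r = -152.39 / √(1745.19 × 17.03) = -152.39 / 172.3966 ≈ -0.884

-0.884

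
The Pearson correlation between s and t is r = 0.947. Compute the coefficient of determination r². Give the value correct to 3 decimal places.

0.897

r² = (0.947)² = 0.897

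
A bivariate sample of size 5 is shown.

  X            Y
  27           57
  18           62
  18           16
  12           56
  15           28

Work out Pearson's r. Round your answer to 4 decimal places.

0.2023

n = 5, ΣX = 90, ΣY = 219, ΣX² = 1746, ΣY² = 11269, ΣXY = 4035
nΣXY − ΣXΣY = 20175 − 19710 = 465
nΣX² − (ΣX)² = 8730 − 8100 = 630; nΣY² − (ΣY)² = 56345 − 47961 = 8384
r = 465 / √(630 × 8384) = 465 / 2298.2428 ≈ 0.2023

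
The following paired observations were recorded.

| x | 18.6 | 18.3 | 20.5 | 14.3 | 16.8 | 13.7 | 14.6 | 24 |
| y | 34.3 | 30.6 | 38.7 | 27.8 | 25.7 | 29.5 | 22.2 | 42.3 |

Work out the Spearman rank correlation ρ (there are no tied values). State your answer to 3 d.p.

Rank x: 6, 5, 7, 2, 4, 1, 3, 8
Rank y: 6, 5, 7, 3, 2, 4, 1, 8
d = rank(x) − rank(y): 0, 0, 0, -1, 2, -3, 2, 0; Σd² = 18
ρ = 1 − 6Σd² / [n(n²−1)] = 1 − 6×18 / (8×63) = 1 − 108/504 ≈ 0.786

0.786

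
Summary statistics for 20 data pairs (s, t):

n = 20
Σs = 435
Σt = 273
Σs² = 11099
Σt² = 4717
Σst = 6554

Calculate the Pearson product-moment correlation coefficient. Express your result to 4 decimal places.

0.4838

r = (nΣst − ΣsΣt) / √[(nΣs² − (Σs)²)(nΣt² − (Σt)²)]
Numerator: 20×6554 − 435×273 = 12325
Denominator: √[(221980 − 189225)(94340 − 74529)] = √[32755 × 19811] = 25473.6983
r = 12325 / 25473.6983 ≈ 0.4838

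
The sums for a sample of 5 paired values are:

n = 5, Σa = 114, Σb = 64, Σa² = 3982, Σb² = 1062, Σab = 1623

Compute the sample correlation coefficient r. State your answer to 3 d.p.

r = (nΣab − ΣaΣb) / √[(nΣa² − (Σa)²)(nΣb² − (Σb)²)]
Numerator: 5×1623 − 114×64 = 819
Denominator: √[(19910 − 12996)(5310 − 4096)] = √[6914 × 1214] = 2897.1703
r = 819 / 2897.1703 ≈ 0.283

0.283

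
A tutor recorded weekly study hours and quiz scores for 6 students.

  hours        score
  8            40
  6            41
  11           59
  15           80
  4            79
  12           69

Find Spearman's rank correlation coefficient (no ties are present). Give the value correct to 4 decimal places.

0.3714

Rank hours: 3, 2, 4, 6, 1, 5
Rank score: 1, 2, 3, 6, 5, 4
d = rank(hours) − rank(score): 2, 0, 1, 0, -4, 1; Σd² = 22
ρ = 1 − 6Σd² / [n(n²−1)] = 1 − 6×22 / (6×35) = 1 − 132/210 ≈ 0.3714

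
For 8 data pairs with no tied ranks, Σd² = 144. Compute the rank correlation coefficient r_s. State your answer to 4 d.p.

-0.7143

ρ = 1 − 6Σd² / [n(n²−1)] = 1 − 6×144 / (8×63)
  = 1 − 864/504 = 1 − 1.71429 ≈ -0.7143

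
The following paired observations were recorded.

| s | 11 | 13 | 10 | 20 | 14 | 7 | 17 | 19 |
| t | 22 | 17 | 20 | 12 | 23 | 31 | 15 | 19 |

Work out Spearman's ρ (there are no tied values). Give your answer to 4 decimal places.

-0.7381

Rank s: 3, 4, 2, 8, 5, 1, 6, 7
Rank t: 6, 3, 5, 1, 7, 8, 2, 4
d = rank(s) − rank(t): -3, 1, -3, 7, -2, -7, 4, 3; Σd² = 146
ρ = 1 − 6Σd² / [n(n²−1)] = 1 − 6×146 / (8×63) = 1 − 876/504 ≈ -0.7381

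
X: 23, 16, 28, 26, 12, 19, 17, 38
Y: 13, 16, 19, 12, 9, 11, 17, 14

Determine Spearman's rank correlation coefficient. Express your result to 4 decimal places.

0.3333

Rank X: 5, 2, 7, 6, 1, 4, 3, 8
Rank Y: 4, 6, 8, 3, 1, 2, 7, 5
d = rank(X) − rank(Y): 1, -4, -1, 3, 0, 2, -4, 3; Σd² = 56
ρ = 1 − 6Σd² / [n(n²−1)] = 1 − 6×56 / (8×63) = 1 − 336/504 ≈ 0.3333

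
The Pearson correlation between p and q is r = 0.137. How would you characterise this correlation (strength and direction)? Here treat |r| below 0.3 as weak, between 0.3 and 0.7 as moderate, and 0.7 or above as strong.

r = 0.137 > 0 so the relationship is positive.
|r| = 0.137, which falls in the weak range.

weak positive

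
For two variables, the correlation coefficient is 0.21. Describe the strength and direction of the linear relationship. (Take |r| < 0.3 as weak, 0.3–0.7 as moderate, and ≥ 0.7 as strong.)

weak positive

r = 0.21 > 0 so the relationship is positive.
|r| = 0.21, which falls in the weak range.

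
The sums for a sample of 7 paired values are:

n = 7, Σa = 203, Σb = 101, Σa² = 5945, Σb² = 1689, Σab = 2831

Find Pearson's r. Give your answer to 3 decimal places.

r = (nΣab − ΣaΣb) / √[(nΣa² − (Σa)²)(nΣb² − (Σb)²)]
Numerator: 7×2831 − 203×101 = -686
Denominator: √[(41615 − 41209)(11823 − 10201)] = √[406 × 1622] = 811.4998
r = -686 / 811.4998 ≈ -0.845

-0.845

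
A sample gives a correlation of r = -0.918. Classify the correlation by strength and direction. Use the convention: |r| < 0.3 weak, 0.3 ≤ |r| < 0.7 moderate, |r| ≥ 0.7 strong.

strong negative

r = -0.918 < 0 so the relationship is negative.
|r| = 0.918, which falls in the strong range.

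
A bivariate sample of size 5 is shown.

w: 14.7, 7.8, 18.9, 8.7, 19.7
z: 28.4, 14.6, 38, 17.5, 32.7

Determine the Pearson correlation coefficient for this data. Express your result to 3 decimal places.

0.969

n = 5, Σw = 69.8, Σz = 131.2, Σw² = 1097.92, Σz² = 3839.26, Σwz = 2046
nΣwz − ΣwΣz = 10230 − 9157.76 = 1072.24
nΣw² − (Σw)² = 5489.6 − 4872.04 = 617.56; nΣz² − (Σz)² = 19196.3 − 17213.44 = 1982.86
r = 1072.24 / √(617.56 × 1982.86) = 1072.24 / 1106.5871 ≈ 0.969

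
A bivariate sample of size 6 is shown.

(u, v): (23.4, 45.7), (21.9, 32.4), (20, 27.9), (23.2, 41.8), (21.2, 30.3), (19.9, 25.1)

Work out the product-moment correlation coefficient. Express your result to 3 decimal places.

n = 6, Σu = 129.6, Σv = 203.2, Σu² = 2810.86, Σv² = 7212, Σuv = 4448.55
nΣuv − ΣuΣv = 26691.3 − 26334.72 = 356.58
nΣu² − (Σu)² = 16865.16 − 16796.16 = 69; nΣv² − (Σv)² = 43272 − 41290.24 = 1981.76
r = 356.58 / √(69 × 1981.76) = 356.58 / 369.7857 ≈ 0.964

0.964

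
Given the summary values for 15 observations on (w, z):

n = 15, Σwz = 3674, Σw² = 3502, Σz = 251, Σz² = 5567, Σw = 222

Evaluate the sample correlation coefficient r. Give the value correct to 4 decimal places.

-0.0750

r = (nΣwz − ΣwΣz) / √[(nΣw² − (Σw)²)(nΣz² − (Σz)²)]
Numerator: 15×3674 − 222×251 = -612
Denominator: √[(52530 − 49284)(83505 − 63001)] = √[3246 × 20504] = 8158.1851
r = -612 / 8158.1851 ≈ -0.0750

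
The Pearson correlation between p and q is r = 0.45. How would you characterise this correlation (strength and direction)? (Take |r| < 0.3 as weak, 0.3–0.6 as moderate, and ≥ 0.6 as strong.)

r = 0.45 > 0 so the relationship is positive.
|r| = 0.45, which falls in the moderate range.

moderate positive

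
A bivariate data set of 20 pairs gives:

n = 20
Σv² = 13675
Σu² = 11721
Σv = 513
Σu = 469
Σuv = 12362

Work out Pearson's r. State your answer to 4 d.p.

0.5435

r = (nΣuv − ΣuΣv) / √[(nΣu² − (Σu)²)(nΣv² − (Σv)²)]
Numerator: 20×12362 − 469×513 = 6643
Denominator: √[(234420 − 219961)(273500 − 263169)] = √[14459 × 10331] = 12221.9446
r = 6643 / 12221.9446 ≈ 0.5435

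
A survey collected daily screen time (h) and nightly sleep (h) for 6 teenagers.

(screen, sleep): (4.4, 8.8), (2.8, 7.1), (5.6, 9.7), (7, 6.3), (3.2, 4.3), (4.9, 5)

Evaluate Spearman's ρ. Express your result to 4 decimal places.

Rank screen: 3, 1, 5, 6, 2, 4
Rank sleep: 5, 4, 6, 3, 1, 2
d = rank(screen) − rank(sleep): -2, -3, -1, 3, 1, 2; Σd² = 28
ρ = 1 − 6Σd² / [n(n²−1)] = 1 − 6×28 / (6×35) = 1 − 168/210 ≈ 0.2000

0.2000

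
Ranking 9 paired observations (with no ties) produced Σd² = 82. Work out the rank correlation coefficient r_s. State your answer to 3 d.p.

0.317

ρ = 1 − 6Σd² / [n(n²−1)] = 1 − 6×82 / (9×80)
  = 1 − 492/720 = 1 − 0.6833 ≈ 0.317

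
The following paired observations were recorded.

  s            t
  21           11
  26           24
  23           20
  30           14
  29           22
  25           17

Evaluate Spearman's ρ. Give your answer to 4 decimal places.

Rank s: 1, 4, 2, 6, 5, 3
Rank t: 1, 6, 4, 2, 5, 3
d = rank(s) − rank(t): 0, -2, -2, 4, 0, 0; Σd² = 24
ρ = 1 − 6Σd² / [n(n²−1)] = 1 − 6×24 / (6×35) = 1 − 144/210 ≈ 0.3143

0.3143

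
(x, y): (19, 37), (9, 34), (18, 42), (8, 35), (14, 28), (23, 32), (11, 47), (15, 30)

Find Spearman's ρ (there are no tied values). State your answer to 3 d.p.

-0.071

Rank x: 7, 2, 6, 1, 4, 8, 3, 5
Rank y: 6, 4, 7, 5, 1, 3, 8, 2
d = rank(x) − rank(y): 1, -2, -1, -4, 3, 5, -5, 3; Σd² = 90
ρ = 1 − 6Σd² / [n(n²−1)] = 1 − 6×90 / (8×63) = 1 − 540/504 ≈ -0.071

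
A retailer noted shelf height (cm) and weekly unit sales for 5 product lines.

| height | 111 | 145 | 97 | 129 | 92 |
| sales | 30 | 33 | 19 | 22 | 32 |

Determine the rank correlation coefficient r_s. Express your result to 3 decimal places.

0.300

Rank height: 3, 5, 2, 4, 1
Rank sales: 3, 5, 1, 2, 4
d = rank(height) − rank(sales): 0, 0, 1, 2, -3; Σd² = 14
ρ = 1 − 6Σd² / [n(n²−1)] = 1 − 6×14 / (5×24) = 1 − 84/120 ≈ 0.300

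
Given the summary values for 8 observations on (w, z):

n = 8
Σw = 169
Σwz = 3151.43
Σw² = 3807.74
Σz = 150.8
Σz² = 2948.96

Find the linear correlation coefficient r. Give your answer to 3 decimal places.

-0.215

r = (nΣwz − ΣwΣz) / √[(nΣw² − (Σw)²)(nΣz² − (Σz)²)]
Numerator: 8×3151.43 − 169×150.8 = -273.76
Denominator: √[(30461.92 − 28561)(23591.68 − 22740.64)] = √[1900.92 × 851.04] = 1271.9115
r = -273.76 / 1271.9115 ≈ -0.215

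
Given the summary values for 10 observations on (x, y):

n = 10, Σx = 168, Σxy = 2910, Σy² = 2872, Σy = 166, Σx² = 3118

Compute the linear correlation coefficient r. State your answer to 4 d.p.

r = (nΣxy − ΣxΣy) / √[(nΣx² − (Σx)²)(nΣy² − (Σy)²)]
Numerator: 10×2910 − 168×166 = 1212
Denominator: √[(31180 − 28224)(28720 − 27556)] = √[2956 × 1164] = 1854.9350
r = 1212 / 1854.9350 ≈ 0.6534

0.6534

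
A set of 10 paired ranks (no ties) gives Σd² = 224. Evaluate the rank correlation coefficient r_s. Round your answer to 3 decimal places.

ρ = 1 − 6Σd² / [n(n²−1)] = 1 − 6×224 / (10×99)
  = 1 − 1344/990 = 1 − 1.3576 ≈ -0.358

-0.358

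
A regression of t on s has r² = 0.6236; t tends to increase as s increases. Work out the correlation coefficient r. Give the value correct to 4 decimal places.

0.7897

|r| = √0.6236 = 0.7897
The association is positive, so r = 0.7897.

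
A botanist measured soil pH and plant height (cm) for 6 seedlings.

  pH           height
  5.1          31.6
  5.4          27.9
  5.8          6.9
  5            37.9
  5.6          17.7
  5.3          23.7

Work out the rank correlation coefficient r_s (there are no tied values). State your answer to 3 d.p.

Rank pH: 2, 4, 6, 1, 5, 3
Rank height: 5, 4, 1, 6, 2, 3
d = rank(pH) − rank(height): -3, 0, 5, -5, 3, 0; Σd² = 68
ρ = 1 − 6Σd² / [n(n²−1)] = 1 − 6×68 / (6×35) = 1 − 408/210 ≈ -0.943

-0.943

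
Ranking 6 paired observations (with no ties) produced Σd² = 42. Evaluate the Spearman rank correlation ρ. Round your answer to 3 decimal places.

ρ = 1 − 6Σd² / [n(n²−1)] = 1 − 6×42 / (6×35)
  = 1 − 252/210 = 1 − 1.2000 ≈ -0.200

-0.200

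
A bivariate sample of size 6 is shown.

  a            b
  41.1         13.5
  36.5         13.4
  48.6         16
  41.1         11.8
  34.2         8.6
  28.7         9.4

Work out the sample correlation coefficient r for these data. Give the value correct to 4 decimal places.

0.8554

n = 6, Σa = 230.2, Σb = 72.7, Σa² = 9065.96, Σb² = 919.37, Σab = 2870.43
nΣab − ΣaΣb = 17222.58 − 16735.54 = 487.04
nΣa² − (Σa)² = 54395.76 − 52992.04 = 1403.72; nΣb² − (Σb)² = 5516.22 − 5285.29 = 230.93
r = 487.04 / √(1403.72 × 230.93) = 487.04 / 569.3514 ≈ 0.8554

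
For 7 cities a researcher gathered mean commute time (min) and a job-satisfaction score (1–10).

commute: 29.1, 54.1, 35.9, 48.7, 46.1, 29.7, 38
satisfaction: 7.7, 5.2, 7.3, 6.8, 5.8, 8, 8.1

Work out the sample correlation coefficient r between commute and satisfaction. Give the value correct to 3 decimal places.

-0.862

n = 7, Σx = 281.6, Σy = 48.9, Σx² = 11885.42, Σy² = 349.11, Σxy = 1911.4
nΣxy − ΣxΣy = 13379.8 − 13770.24 = -390.44
nΣx² − (Σx)² = 83197.94 − 79298.56 = 3899.38; nΣy² − (Σy)² = 2443.77 − 2391.21 = 52.56
r = -390.44 / √(3899.38 × 52.56) = -390.44 / 452.7156 ≈ -0.862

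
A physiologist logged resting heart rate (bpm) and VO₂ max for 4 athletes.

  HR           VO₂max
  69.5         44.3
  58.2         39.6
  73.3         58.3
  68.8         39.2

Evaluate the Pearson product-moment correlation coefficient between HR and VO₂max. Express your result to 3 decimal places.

0.682

n = 4, Σx = 269.8, Σy = 181.4, Σx² = 18323.82, Σy² = 8466.18, Σxy = 12353.92
nΣxy − ΣxΣy = 49415.68 − 48941.72 = 473.96
nΣx² − (Σx)² = 73295.28 − 72792.04 = 503.24; nΣy² − (Σy)² = 33864.72 − 32905.96 = 958.76
r = 473.96 / √(503.24 × 958.76) = 473.96 / 694.6124 ≈ 0.682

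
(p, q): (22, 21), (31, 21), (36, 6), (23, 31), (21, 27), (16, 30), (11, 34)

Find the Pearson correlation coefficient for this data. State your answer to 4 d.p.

n = 7, Σp = 160, Σq = 170, Σp² = 4088, Σq² = 4664, Σpq = 3463
nΣpq − ΣpΣq = 24241 − 27200 = -2959
nΣp² − (Σp)² = 28616 − 25600 = 3016; nΣq² − (Σq)² = 32648 − 28900 = 3748
r = -2959 / √(3016 × 3748) = -2959 / 3362.1374 ≈ -0.8801

-0.8801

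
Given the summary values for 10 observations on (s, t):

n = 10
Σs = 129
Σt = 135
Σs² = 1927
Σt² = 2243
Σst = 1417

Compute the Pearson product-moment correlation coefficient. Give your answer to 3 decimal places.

r = (nΣst − ΣsΣt) / √[(nΣs² − (Σs)²)(nΣt² − (Σt)²)]
Numerator: 10×1417 − 129×135 = -3245
Denominator: √[(19270 − 16641)(22430 − 18225)] = √[2629 × 4205] = 3324.8977
r = -3245 / 3324.8977 ≈ -0.976

-0.976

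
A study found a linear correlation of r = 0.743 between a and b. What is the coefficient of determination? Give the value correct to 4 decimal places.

r² = (0.743)² = 0.5520

0.5520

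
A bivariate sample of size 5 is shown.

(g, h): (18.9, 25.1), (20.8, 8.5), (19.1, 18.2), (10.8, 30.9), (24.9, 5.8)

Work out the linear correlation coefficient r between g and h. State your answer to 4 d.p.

-0.8937

n = 5, Σg = 94.5, Σh = 88.5, Σg² = 1891.31, Σh² = 2021.95, Σgh = 1476.95
nΣgh − ΣgΣh = 7384.75 − 8363.25 = -978.5
nΣg² − (Σg)² = 9456.55 − 8930.25 = 526.3; nΣh² − (Σh)² = 10109.75 − 7832.25 = 2277.5
r = -978.5 / √(526.3 × 2277.5) = -978.5 / 1094.8280 ≈ -0.8937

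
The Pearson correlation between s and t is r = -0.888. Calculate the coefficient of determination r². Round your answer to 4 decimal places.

r² = (-0.888)² = 0.7885

0.7885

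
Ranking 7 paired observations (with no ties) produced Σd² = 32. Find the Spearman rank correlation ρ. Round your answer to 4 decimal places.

0.4286

ρ = 1 − 6Σd² / [n(n²−1)] = 1 − 6×32 / (7×48)
  = 1 − 192/336 = 1 − 0.57143 ≈ 0.4286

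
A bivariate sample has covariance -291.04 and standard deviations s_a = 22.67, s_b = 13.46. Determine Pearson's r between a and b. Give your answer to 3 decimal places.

-0.954

r = Cov(a,b) / (s_a · s_b) = -291.04 / (22.67 × 13.46)
  = -291.04 / 305.1382 ≈ -0.954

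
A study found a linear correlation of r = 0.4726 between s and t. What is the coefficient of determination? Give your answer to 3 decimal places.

r² = (0.4726)² = 0.223

0.223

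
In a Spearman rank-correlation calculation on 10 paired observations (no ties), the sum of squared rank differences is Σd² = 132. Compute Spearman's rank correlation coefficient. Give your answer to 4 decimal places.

0.2000

ρ = 1 − 6Σd² / [n(n²−1)] = 1 − 6×132 / (10×99)
  = 1 − 792/990 = 1 − 0.80000 ≈ 0.2000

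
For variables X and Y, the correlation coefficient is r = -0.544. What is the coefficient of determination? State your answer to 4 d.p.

r² = (-0.544)² = 0.2959

0.2959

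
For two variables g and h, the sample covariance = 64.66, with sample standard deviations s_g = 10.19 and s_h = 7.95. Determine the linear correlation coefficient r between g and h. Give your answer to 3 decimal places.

0.798

r = Cov(g,h) / (s_g · s_h) = 64.66 / (10.19 × 7.95)
  = 64.66 / 81.0105 ≈ 0.798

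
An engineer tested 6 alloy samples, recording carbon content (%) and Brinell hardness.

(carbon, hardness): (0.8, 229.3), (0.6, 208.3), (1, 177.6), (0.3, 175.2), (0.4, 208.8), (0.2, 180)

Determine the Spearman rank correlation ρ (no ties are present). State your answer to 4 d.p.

0.2571

Rank carbon: 5, 4, 6, 2, 3, 1
Rank hardness: 6, 4, 2, 1, 5, 3
d = rank(carbon) − rank(hardness): -1, 0, 4, 1, -2, -2; Σd² = 26
ρ = 1 − 6Σd² / [n(n²−1)] = 1 − 6×26 / (6×35) = 1 − 156/210 ≈ 0.2571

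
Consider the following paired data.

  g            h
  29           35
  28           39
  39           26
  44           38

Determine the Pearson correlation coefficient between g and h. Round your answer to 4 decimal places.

-0.2677

n = 4, Σg = 140, Σh = 138, Σg² = 5082, Σh² = 4866, Σgh = 4793
nΣgh − ΣgΣh = 19172 − 19320 = -148
nΣg² − (Σg)² = 20328 − 19600 = 728; nΣh² − (Σh)² = 19464 − 19044 = 420
r = -148 / √(728 × 420) = -148 / 552.9557 ≈ -0.2677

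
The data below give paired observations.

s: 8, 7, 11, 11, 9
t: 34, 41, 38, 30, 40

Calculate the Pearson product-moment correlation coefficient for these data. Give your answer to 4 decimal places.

-0.5087

n = 5, Σs = 46, Σt = 183, Σs² = 436, Σt² = 6781, Σst = 1667
nΣst − ΣsΣt = 8335 − 8418 = -83
nΣs² − (Σs)² = 2180 − 2116 = 64; nΣt² − (Σt)² = 33905 − 33489 = 416
r = -83 / √(64 × 416) = -83 / 163.1686 ≈ -0.5087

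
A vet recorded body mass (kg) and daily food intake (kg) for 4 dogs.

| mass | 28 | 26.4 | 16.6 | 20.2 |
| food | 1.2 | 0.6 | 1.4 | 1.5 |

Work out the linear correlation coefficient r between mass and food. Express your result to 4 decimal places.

n = 4, Σx = 91.2, Σy = 4.7, Σx² = 2164.56, Σy² = 6.01, Σxy = 102.98
nΣxy − ΣxΣy = 411.92 − 428.64 = -16.72
nΣx² − (Σx)² = 8658.24 − 8317.44 = 340.8; nΣy² − (Σy)² = 24.04 − 22.09 = 1.95
r = -16.72 / √(340.8 × 1.95) = -16.72 / 25.7791 ≈ -0.6486

-0.6486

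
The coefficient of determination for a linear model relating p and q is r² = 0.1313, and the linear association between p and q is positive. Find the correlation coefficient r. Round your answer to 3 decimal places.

0.362

|r| = √0.1313 = 0.362
The association is positive, so r = 0.362.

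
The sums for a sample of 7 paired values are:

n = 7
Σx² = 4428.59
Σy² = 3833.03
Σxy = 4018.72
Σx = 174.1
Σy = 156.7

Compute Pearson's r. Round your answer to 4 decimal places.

0.6782

r = (nΣxy − ΣxΣy) / √[(nΣx² − (Σx)²)(nΣy² − (Σy)²)]
Numerator: 7×4018.72 − 174.1×156.7 = 849.57
Denominator: √[(31000.13 − 30310.81)(26831.21 − 24554.89)] = √[689.32 × 2276.32] = 1252.6424
r = 849.57 / 1252.6424 ≈ 0.6782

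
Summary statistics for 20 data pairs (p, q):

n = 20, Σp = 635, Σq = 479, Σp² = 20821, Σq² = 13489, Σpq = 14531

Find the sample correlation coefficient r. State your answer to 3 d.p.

-0.587

r = (nΣpq − ΣpΣq) / √[(nΣp² − (Σp)²)(nΣq² − (Σq)²)]
Numerator: 20×14531 − 635×479 = -13545
Denominator: √[(416420 − 403225)(269780 − 229441)] = √[13195 × 40339] = 23071.0447
r = -13545 / 23071.0447 ≈ -0.587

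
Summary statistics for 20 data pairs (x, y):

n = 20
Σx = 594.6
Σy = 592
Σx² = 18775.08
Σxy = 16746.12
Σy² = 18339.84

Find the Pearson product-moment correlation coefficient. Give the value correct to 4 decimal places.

-0.9021

r = (nΣxy − ΣxΣy) / √[(nΣx² − (Σx)²)(nΣy² − (Σy)²)]
Numerator: 20×16746.12 − 594.6×592 = -17080.8
Denominator: √[(375501.6 − 353549.16)(366796.8 − 350464)] = √[21952.44 × 16332.8] = 18935.2796
r = -17080.8 / 18935.2796 ≈ -0.9021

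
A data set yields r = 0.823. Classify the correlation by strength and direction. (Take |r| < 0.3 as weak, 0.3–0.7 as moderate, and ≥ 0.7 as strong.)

strong positive

r = 0.823 > 0 so the relationship is positive.
|r| = 0.823, which falls in the strong range.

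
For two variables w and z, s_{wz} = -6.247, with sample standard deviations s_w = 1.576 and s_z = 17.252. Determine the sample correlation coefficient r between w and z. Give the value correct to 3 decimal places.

-0.230

r = Cov(w,z) / (s_w · s_z) = -6.247 / (1.576 × 17.252)
  = -6.247 / 27.1892 ≈ -0.230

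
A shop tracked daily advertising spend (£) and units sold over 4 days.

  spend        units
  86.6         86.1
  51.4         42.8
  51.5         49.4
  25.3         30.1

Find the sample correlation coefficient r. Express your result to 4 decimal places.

0.9758

n = 4, Σx = 214.8, Σy = 208.4, Σx² = 13433.86, Σy² = 12591.42, Σxy = 12961.81
nΣxy − ΣxΣy = 51847.24 − 44764.32 = 7082.92
nΣx² − (Σx)² = 53735.44 − 46139.04 = 7596.4; nΣy² − (Σy)² = 50365.68 − 43430.56 = 6935.12
r = 7082.92 / √(7596.4 × 6935.12) = 7082.92 / 7258.2330 ≈ 0.9758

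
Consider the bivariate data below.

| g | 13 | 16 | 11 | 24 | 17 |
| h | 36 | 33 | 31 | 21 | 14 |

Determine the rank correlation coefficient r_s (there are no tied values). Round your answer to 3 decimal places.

-0.600

Rank g: 2, 3, 1, 5, 4
Rank h: 5, 4, 3, 2, 1
d = rank(g) − rank(h): -3, -1, -2, 3, 3; Σd² = 32
ρ = 1 − 6Σd² / [n(n²−1)] = 1 − 6×32 / (5×24) = 1 − 192/120 ≈ -0.600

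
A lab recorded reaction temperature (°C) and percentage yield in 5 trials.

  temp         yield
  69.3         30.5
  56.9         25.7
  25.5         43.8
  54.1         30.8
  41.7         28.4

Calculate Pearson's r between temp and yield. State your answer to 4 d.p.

-0.7251

n = 5, Σx = 247.5, Σy = 159.2, Σx² = 13356.05, Σy² = 5264.38, Σxy = 7543.44
nΣxy − ΣxΣy = 37717.2 − 39402 = -1684.8
nΣx² − (Σx)² = 66780.25 − 61256.25 = 5524; nΣy² − (Σy)² = 26321.9 − 25344.64 = 977.26
r = -1684.8 / √(5524 × 977.26) = -1684.8 / 2323.4423 ≈ -0.7251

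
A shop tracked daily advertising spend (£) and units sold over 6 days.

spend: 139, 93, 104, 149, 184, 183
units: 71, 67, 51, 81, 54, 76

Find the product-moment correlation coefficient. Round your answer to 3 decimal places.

0.225

n = 6, Σx = 852, Σy = 400, Σx² = 128332, Σy² = 27384, Σxy = 57317
nΣxy − ΣxΣy = 343902 − 340800 = 3102
nΣx² − (Σx)² = 769992 − 725904 = 44088; nΣy² − (Σy)² = 164304 − 160000 = 4304
r = 3102 / √(44088 × 4304) = 3102 / 13775.1498 ≈ 0.225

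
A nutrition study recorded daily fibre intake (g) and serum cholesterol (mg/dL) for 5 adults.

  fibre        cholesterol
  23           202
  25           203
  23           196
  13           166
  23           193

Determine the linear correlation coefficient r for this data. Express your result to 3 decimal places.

0.977

n = 5, Σx = 107, Σy = 960, Σx² = 2381, Σy² = 185234, Σxy = 20826
nΣxy − ΣxΣy = 104130 − 102720 = 1410
nΣx² − (Σx)² = 11905 − 11449 = 456; nΣy² − (Σy)² = 926170 − 921600 = 4570
r = 1410 / √(456 × 4570) = 1410 / 1443.5789 ≈ 0.977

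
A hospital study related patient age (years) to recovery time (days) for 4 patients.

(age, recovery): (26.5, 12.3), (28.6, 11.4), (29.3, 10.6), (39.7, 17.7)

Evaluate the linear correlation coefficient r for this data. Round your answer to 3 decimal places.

n = 4, Σx = 124.1, Σy = 52, Σx² = 3954.79, Σy² = 706.9, Σxy = 1665.26
nΣxy − ΣxΣy = 6661.04 − 6453.2 = 207.84
nΣx² − (Σx)² = 15819.16 − 15400.81 = 418.35; nΣy² − (Σy)² = 2827.6 − 2704 = 123.6
r = 207.84 / √(418.35 × 123.6) = 207.84 / 227.3941 ≈ 0.914

0.914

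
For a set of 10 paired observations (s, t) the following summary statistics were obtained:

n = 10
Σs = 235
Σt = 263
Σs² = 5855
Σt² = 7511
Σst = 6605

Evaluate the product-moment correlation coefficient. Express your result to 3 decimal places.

0.955

r = (nΣst − ΣsΣt) / √[(nΣs² − (Σs)²)(nΣt² − (Σt)²)]
Numerator: 10×6605 − 235×263 = 4245
Denominator: √[(58550 − 55225)(75110 − 69169)] = √[3325 × 5941] = 4444.5275
r = 4245 / 4444.5275 ≈ 0.955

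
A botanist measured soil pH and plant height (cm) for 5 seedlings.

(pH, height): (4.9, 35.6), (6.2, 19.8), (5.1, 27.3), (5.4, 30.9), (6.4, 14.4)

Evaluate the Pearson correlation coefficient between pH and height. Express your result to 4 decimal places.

n = 5, Σx = 28, Σy = 128, Σx² = 158.58, Σy² = 3566.86, Σxy = 695.45
nΣxy − ΣxΣy = 3477.25 − 3584 = -106.75
nΣx² − (Σx)² = 792.9 − 784 = 8.9; nΣy² − (Σy)² = 17834.3 − 16384 = 1450.3
r = -106.75 / √(8.9 × 1450.3) = -106.75 / 113.6119 ≈ -0.9396

-0.9396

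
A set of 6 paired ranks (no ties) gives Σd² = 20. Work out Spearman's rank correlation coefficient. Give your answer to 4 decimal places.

0.4286

ρ = 1 − 6Σd² / [n(n²−1)] = 1 − 6×20 / (6×35)
  = 1 − 120/210 = 1 − 0.57143 ≈ 0.4286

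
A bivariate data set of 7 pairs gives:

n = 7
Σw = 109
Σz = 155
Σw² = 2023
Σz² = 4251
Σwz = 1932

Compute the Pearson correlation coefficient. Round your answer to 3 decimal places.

r = (nΣwz − ΣwΣz) / √[(nΣw² − (Σw)²)(nΣz² − (Σz)²)]
Numerator: 7×1932 − 109×155 = -3371
Denominator: √[(14161 − 11881)(29757 − 24025)] = √[2280 × 5732] = 3615.1017
r = -3371 / 3615.1017 ≈ -0.932

-0.932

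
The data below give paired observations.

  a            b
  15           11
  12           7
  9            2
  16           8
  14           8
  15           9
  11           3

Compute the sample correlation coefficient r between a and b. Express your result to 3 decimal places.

n = 7, Σa = 92, Σb = 48, Σa² = 1248, Σb² = 392, Σab = 675
nΣab − ΣaΣb = 4725 − 4416 = 309
nΣa² − (Σa)² = 8736 − 8464 = 272; nΣb² − (Σb)² = 2744 − 2304 = 440
r = 309 / √(272 × 440) = 309 / 345.9480 ≈ 0.893

0.893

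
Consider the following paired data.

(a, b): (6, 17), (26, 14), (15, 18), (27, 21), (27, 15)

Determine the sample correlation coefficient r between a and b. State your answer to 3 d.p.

n = 5, Σa = 101, Σb = 85, Σa² = 2395, Σb² = 1475, Σab = 1708
nΣab − ΣaΣb = 8540 − 8585 = -45
nΣa² − (Σa)² = 11975 − 10201 = 1774; nΣb² − (Σb)² = 7375 − 7225 = 150
r = -45 / √(1774 × 150) = -45 / 515.8488 ≈ -0.087

-0.087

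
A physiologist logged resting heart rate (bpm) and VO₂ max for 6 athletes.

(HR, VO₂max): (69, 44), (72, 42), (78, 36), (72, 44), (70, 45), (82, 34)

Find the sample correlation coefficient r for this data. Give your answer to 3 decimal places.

n = 6, Σx = 443, Σy = 245, Σx² = 32837, Σy² = 10113, Σxy = 17974
nΣxy − ΣxΣy = 107844 − 108535 = -691
nΣx² − (Σx)² = 197022 − 196249 = 773; nΣy² − (Σy)² = 60678 − 60025 = 653
r = -691 / √(773 × 653) = -691 / 710.4710 ≈ -0.973

-0.973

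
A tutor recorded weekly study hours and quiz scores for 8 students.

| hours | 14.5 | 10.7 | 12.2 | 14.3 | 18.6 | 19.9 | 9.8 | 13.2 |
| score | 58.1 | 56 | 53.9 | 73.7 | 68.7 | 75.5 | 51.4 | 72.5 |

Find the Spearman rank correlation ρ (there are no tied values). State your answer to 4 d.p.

0.7857

Rank hours: 6, 2, 3, 5, 7, 8, 1, 4
Rank score: 4, 3, 2, 7, 5, 8, 1, 6
d = rank(hours) − rank(score): 2, -1, 1, -2, 2, 0, 0, -2; Σd² = 18
ρ = 1 − 6Σd² / [n(n²−1)] = 1 − 6×18 / (8×63) = 1 − 108/504 ≈ 0.7857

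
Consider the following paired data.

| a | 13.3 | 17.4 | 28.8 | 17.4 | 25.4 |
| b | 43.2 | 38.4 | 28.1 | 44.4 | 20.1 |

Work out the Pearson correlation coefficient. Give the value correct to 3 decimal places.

n = 5, Σa = 102.3, Σb = 174.2, Σa² = 2257.01, Σb² = 6505.78, Σab = 3335.1
nΣab − ΣaΣb = 16675.5 − 17820.66 = -1145.16
nΣa² − (Σa)² = 11285.05 − 10465.29 = 819.76; nΣb² − (Σb)² = 32528.9 − 30345.64 = 2183.26
r = -1145.16 / √(819.76 × 2183.26) = -1145.16 / 1337.8151 ≈ -0.856

-0.856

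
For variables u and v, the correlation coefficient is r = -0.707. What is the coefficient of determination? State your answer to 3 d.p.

0.500

r² = (-0.707)² = 0.500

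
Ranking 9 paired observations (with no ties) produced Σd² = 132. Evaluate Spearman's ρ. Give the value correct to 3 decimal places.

-0.100

ρ = 1 − 6Σd² / [n(n²−1)] = 1 − 6×132 / (9×80)
  = 1 − 792/720 = 1 − 1.1000 ≈ -0.100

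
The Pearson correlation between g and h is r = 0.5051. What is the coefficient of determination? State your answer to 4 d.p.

0.2551

r² = (0.5051)² = 0.2551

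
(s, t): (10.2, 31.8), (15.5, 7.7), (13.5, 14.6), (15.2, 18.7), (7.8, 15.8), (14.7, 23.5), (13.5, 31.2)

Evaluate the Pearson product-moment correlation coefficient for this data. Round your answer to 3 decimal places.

-0.233

n = 7, Σs = 90.4, Σt = 143.3, Σs² = 1216.76, Σt² = 3408.71, Σst = 1814.94
nΣst − ΣsΣt = 12704.58 − 12954.32 = -249.74
nΣs² − (Σs)² = 8517.32 − 8172.16 = 345.16; nΣt² − (Σt)² = 23860.97 − 20534.89 = 3326.08
r = -249.74 / √(345.16 × 3326.08) = -249.74 / 1071.4615 ≈ -0.233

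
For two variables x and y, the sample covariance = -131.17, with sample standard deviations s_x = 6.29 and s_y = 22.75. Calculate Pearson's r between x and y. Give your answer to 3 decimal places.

r = Cov(x,y) / (s_x · s_y) = -131.17 / (6.29 × 22.75)
  = -131.17 / 143.0975 ≈ -0.917

-0.917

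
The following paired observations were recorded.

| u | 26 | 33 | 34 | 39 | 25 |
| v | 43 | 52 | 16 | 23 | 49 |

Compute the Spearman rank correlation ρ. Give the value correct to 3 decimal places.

Rank u: 2, 3, 4, 5, 1
Rank v: 3, 5, 1, 2, 4
d = rank(u) − rank(v): -1, -2, 3, 3, -3; Σd² = 32
ρ = 1 − 6Σd² / [n(n²−1)] = 1 − 6×32 / (5×24) = 1 − 192/120 ≈ -0.600

-0.600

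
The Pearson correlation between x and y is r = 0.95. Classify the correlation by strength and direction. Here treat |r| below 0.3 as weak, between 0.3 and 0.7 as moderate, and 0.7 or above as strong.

strong positive

r = 0.95 > 0 so the relationship is positive.
|r| = 0.95, which falls in the strong range.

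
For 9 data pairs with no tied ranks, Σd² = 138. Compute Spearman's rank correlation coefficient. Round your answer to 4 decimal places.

-0.1500

ρ = 1 − 6Σd² / [n(n²−1)] = 1 − 6×138 / (9×80)
  = 1 − 828/720 = 1 − 1.15000 ≈ -0.1500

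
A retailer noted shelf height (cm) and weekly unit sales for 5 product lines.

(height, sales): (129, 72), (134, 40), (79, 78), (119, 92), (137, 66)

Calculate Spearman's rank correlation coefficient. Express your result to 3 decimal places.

-0.800

Rank height: 3, 4, 1, 2, 5
Rank sales: 3, 1, 4, 5, 2
d = rank(height) − rank(sales): 0, 3, -3, -3, 3; Σd² = 36
ρ = 1 − 6Σd² / [n(n²−1)] = 1 − 6×36 / (5×24) = 1 − 216/120 ≈ -0.800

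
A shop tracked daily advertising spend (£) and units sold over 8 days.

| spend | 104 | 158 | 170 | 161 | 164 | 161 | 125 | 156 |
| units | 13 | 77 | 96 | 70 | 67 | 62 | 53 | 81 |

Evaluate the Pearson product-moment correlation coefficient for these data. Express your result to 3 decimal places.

n = 8, Σx = 1199, Σy = 519, Σx² = 183379, Σy² = 37917, Σxy = 81339
nΣxy − ΣxΣy = 650712 − 622281 = 28431
nΣx² − (Σx)² = 1467032 − 1437601 = 29431; nΣy² − (Σy)² = 303336 − 269361 = 33975
r = 28431 / √(29431 × 33975) = 28431 / 31621.4836 ≈ 0.899

0.899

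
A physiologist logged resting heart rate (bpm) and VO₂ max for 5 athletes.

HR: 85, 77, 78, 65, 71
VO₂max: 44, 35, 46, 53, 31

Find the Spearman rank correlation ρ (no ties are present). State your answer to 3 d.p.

-0.100

Rank HR: 5, 3, 4, 1, 2
Rank VO₂max: 3, 2, 4, 5, 1
d = rank(HR) − rank(VO₂max): 2, 1, 0, -4, 1; Σd² = 22
ρ = 1 − 6Σd² / [n(n²−1)] = 1 − 6×22 / (5×24) = 1 − 132/120 ≈ -0.100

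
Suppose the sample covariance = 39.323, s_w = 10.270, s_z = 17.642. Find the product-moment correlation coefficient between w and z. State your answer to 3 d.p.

r = Cov(w,z) / (s_w · s_z) = 39.323 / (10.270 × 17.642)
  = 39.323 / 181.1833 ≈ 0.217

0.217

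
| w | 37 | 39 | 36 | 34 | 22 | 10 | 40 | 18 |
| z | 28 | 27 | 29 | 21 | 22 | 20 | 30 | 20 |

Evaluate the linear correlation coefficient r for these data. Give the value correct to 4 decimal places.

0.8294

n = 8, Σw = 236, Σz = 197, Σw² = 7850, Σz² = 4979, Σwz = 6091
nΣwz − ΣwΣz = 48728 − 46492 = 2236
nΣw² − (Σw)² = 62800 − 55696 = 7104; nΣz² − (Σz)² = 39832 − 38809 = 1023
r = 2236 / √(7104 × 1023) = 2236 / 2695.8101 ≈ 0.8294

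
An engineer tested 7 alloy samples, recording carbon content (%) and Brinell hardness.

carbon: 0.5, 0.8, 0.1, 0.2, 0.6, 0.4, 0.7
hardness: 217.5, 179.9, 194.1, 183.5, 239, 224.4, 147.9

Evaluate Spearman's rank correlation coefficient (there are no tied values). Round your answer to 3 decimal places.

Rank carbon: 4, 7, 1, 2, 5, 3, 6
Rank hardness: 5, 2, 4, 3, 7, 6, 1
d = rank(carbon) − rank(hardness): -1, 5, -3, -1, -2, -3, 5; Σd² = 74
ρ = 1 − 6Σd² / [n(n²−1)] = 1 − 6×74 / (7×48) = 1 − 444/336 ≈ -0.321

-0.321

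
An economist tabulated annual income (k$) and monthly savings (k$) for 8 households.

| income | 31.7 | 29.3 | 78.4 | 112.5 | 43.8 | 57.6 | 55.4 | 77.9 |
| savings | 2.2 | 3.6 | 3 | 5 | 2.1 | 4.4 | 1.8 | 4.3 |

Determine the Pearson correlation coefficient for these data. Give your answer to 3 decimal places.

0.626

n = 8, Σx = 486.6, Σy = 26.4, Σx² = 35039.96, Σy² = 97.3, Σxy = 1753.03
nΣxy − ΣxΣy = 14024.24 − 12846.24 = 1178
nΣx² − (Σx)² = 280319.68 − 236779.56 = 43540.12; nΣy² − (Σy)² = 778.4 − 696.96 = 81.44
r = 1178 / √(43540.12 × 81.44) = 1178 / 1883.0580 ≈ 0.626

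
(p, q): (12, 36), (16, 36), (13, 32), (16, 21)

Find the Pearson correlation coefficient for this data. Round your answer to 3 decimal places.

-0.485

n = 4, Σp = 57, Σq = 125, Σp² = 825, Σq² = 4057, Σpq = 1760
nΣpq − ΣpΣq = 7040 − 7125 = -85
nΣp² − (Σp)² = 3300 − 3249 = 51; nΣq² − (Σq)² = 16228 − 15625 = 603
r = -85 / √(51 × 603) = -85 / 175.3653 ≈ -0.485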